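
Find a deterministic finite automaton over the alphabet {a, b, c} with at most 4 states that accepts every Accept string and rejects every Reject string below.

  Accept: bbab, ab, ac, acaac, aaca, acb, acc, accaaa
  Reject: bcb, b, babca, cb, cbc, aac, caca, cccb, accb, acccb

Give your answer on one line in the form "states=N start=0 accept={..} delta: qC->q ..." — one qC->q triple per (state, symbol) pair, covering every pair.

Fold the examples into a partial DFA from state 0: repeatedly fix the first undefined (state, symbol) met by the shortest-then-alphabetical prefix, trying targets in increasing order and rejecting any under which an Accept and a Reject string meet in one state with the same remainder; add a state when all current targets are rejected. Accepting states are where Accept strings end.
a: 0a undefined. 0a->0: no, ab/b meet in 0 with "b" left. Open state 1: 0a->1.
b: 0b undefined. 0b->0: ok.
c: 0c undefined. 0c->0: ok.
aa: 1a undefined. 1a->0: ok.
ab: 1b undefined. 1b->0: no, bbab/bcb meet in 0. 1b->1: ok.
ac: 1c undefined. 1c->0: no, bbab/babca meet in 1. 1c->1: no, bbab/accb meet in 1. Open state 2: 1c->2.
aca: 2a undefined. 2a->0: ok.
acb: 2b undefined. 2b->0: no, acb/bcb meet in 0. 2b->1: ok.
acc: 2c undefined. 2c->0: no, acc/bcb meet in 0. 2c->1: no, bbab/accb meet in 1. 2c->2: no, bbab/accb meet in 1. Open state 3: 2c->3.
acca: 3a undefined. 3a->0: no, accaaa/bcb meet in 0. 3a->1: ok.
accb: 3b undefined. 3b->0: ok.
accc: 3c undefined. 3c->0: ok.
All examples now run through 4 states with every (state, symbol) defined. Accept strings end in {1,2,3}, Reject strings end in {0}; accept={1,2,3}.

states=4 start=0 accept={1,2,3} delta: 0a->1 0b->0 0c->0 1a->0 1b->1 1c->2 2a->0 2b->1 2c->3 3a->1 3b->0 3c->0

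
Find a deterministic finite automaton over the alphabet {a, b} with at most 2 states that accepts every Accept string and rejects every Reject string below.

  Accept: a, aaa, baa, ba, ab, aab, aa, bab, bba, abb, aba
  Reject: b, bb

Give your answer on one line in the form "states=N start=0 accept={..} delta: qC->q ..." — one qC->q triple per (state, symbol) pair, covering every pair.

states=2 start=0 accept={1} delta: 0a->1 0b->0 1a->1 1b->1

Fold the examples into a partial DFA from state 0: repeatedly fix the first undefined (state, symbol) met by the shortest-then-alphabetical prefix, trying targets in increasing order and rejecting any under which an Accept and a Reject string meet in one state with the same remainder; add a state when all current targets are rejected. Accepting states are where Accept strings end.
a: 0a undefined. 0a->0: no, ab/b meet in 0 with "b" left. Open state 1: 0a->1.
b: 0b undefined. 0b->0: ok.
aa: 1a undefined. 1a->0: no, baa/b meet in 0. 1a->1: ok.
ab: 1b undefined. 1b->0: no, ab/b meet in 0. 1b->1: ok.
All examples now run through 2 states with every (state, symbol) defined. Accept strings end in {1}, Reject strings end in {0}; accept={1}.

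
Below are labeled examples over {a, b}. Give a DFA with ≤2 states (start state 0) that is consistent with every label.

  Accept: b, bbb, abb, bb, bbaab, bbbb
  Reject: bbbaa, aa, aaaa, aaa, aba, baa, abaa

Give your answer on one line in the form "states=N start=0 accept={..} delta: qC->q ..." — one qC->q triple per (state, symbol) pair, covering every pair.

states=2 start=0 accept={1} delta: 0a->0 0b->1 1a->0 1b->1

State merging on the prefix tree: take the shortest (then alphabetical) example prefix whose next move is undefined and point that move at state 0, else 1, else 2, ...; a target is out if some Accept/Reject pair would then sit in one state with the same input left (inseparable). If every existing state is out, open a new one.
a: 0a undefined. 0a->0: ok.
b: 0b undefined. 0b->0: no, b/bbbaa meet in 0. Open state 1: 0b->1.
ba: 1a undefined. 1a->0: ok.
bb: 1b undefined. 1b->0: no, abb/bbbaa meet in 0. 1b->1: ok.
All examples now run through 2 states with every (state, symbol) defined. Accept strings end in {1}, Reject strings end in {0}; accept={1}.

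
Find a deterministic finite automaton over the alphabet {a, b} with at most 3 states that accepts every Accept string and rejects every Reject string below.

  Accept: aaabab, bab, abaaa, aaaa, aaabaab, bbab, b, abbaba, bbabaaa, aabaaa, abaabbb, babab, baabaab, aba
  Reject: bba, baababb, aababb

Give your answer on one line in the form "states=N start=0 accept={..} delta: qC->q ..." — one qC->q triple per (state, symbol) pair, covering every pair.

State merging on the prefix tree: take the shortest (then alphabetical) example prefix whose next move is undefined and point that move at state 0, else 1, else 2, ...; a target is out if some Accept/Reject pair would then sit in one state with the same input left (inseparable). If every existing state is out, open a new one.
a: 0a undefined. 0a->0: ok.
b: 0b undefined. 0b->0: no, aaabab/bba meet in 0. Open state 1: 0b->1.
ba: 1a undefined. 1a->0: ok.
bb: 1b undefined. 1b->0: no, abaaa/bba meet in 0. 1b->1: no, aaabab/baababb meet in 1. Open state 2: 1b->2.
bba: 2a undefined. 2a->0: no, abaaa/bba meet in 0. 2a->1: no, aaabab/bba meet in 1. 2a->2: ok.
bbab: 2b undefined. 2b->0: ok.
All examples now run through 3 states with every (state, symbol) defined. Accept strings end in {0,1}, Reject strings end in {2}; accept={0,1}.

states=3 start=0 accept={0,1} delta: 0a->0 0b->1 1a->0 1b->2 2a->2 2b->0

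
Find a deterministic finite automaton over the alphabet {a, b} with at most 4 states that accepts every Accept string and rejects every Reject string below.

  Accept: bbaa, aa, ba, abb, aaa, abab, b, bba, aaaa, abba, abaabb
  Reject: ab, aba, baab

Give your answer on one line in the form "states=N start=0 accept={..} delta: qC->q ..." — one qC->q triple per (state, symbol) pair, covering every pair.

State merging on the prefix tree: take the shortest (then alphabetical) example prefix whose next move is undefined and point that move at state 0, else 1, else 2, ...; a target is out if some Accept/Reject pair would then sit in one state with the same input left (inseparable). If every existing state is out, open a new one.
a: 0a undefined. 0a->0: no, ba/aba meet in 0 with "ba" left. Open state 1: 0a->1.
b: 0b undefined. 0b->0: ok.
aa: 1a undefined. 1a->0: no, bbaa/baab meet in 0. 1a->1: ok.
ab: 1b undefined. 1b->0: no, bbaa/aba meet in 1. 1b->1: no, bbaa/ab meet in 1. Open state 2: 1b->2.
aba: 2a undefined. 2a->0: no, abab/aba meet in 0. 2a->1: no, bbaa/aba meet in 1. 2a->2: ok.
abb: 2b undefined. 2b->0: ok.
All examples now run through 3 states with every (state, symbol) defined. Accept strings end in {0,1}, Reject strings end in {2}; accept={0,1}.

states=3 start=0 accept={0,1} delta: 0a->1 0b->0 1a->1 1b->2 2a->2 2b->0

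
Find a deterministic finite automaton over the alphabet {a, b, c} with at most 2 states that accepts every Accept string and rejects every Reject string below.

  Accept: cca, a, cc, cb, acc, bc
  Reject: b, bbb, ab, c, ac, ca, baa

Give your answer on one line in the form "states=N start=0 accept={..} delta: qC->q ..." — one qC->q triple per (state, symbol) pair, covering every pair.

states=2 start=0 accept={0} delta: 0a->0 0b->1 0c->1 1a->1 1b->0 1c->0

Grow the machine one transition at a time. Run the examples from 0; the earliest place one falls off (shortest prefix, ties alphabetical) gets sent to the lowest-numbered state that keeps every Accept/Reject pair distinguishable — a pair clashes when both reach the same state with identical unread suffix — and to a fresh state only if none does.
a: 0a undefined. 0a->0: ok.
b: 0b undefined. 0b->0: no, a/b meet in 0. Open state 1: 0b->1.
c: 0c undefined. 0c->0: no, cca/c meet in 0. 0c->1: ok.
ba: 1a undefined. 1a->0: no, a/ca meet in 0. 1a->1: ok.
bb: 1b undefined. 1b->0: ok.
bc: 1c undefined. 1c->0: ok.
All examples now run through 2 states with every (state, symbol) defined. Accept strings end in {0}, Reject strings end in {1}; accept={0}.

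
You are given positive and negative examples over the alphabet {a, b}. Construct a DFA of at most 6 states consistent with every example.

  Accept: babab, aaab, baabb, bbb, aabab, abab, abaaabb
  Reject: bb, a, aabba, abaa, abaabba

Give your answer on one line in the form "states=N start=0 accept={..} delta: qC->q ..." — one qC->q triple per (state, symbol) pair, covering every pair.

states=4 start=0 accept={1,3} delta: 0a->0 0b->1 1a->2 1b->0 2a->2 2b->3 3a->0 3b->1

Fold the examples into a partial DFA from state 0: repeatedly fix the first undefined (state, symbol) met by the shortest-then-alphabetical prefix, trying targets in increasing order and rejecting any under which an Accept and a Reject string meet in one state with the same remainder; add a state when all current targets are rejected. Accepting states are where Accept strings end.
a: 0a undefined. 0a->0: ok.
b: 0b undefined. 0b->0: no, babab/bb meet in 0. Open state 1: 0b->1.
ba: 1a undefined. 1a->0: no, baabb/bb meet in 1 with "b" left. 1a->1: no, aaab/abaa meet in 1. Open state 2: 1a->2.
bb: 1b undefined. 1b->0: ok.
baa: 2a undefined. 2a->0: no, baabb/bb meet in 0. 2a->1: no, aaab/abaa meet in 1. 2a->2: ok.
bab: 2b undefined. 2b->0: no, aabab/bb meet in 0. 2b->1: no, baabb/bb meet in 0. 2b->2: no, babab/abaa meet in 2. Open state 3: 2b->3.
baba: 3a undefined. 3a->0: ok.
baabb: 3b undefined. 3b->0: no, baabb/bb meet in 0. 3b->1: ok.
All examples now run through 4 states with every (state, symbol) defined. Accept strings end in {1,3}, Reject strings end in {0,2}; accept={1,3}.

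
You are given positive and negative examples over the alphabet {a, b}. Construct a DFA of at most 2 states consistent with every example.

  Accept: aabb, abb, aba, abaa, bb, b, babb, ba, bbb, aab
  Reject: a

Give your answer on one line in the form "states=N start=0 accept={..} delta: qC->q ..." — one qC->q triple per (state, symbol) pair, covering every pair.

Grow the machine one transition at a time. Run the examples from 0; the earliest place one falls off (shortest prefix, ties alphabetical) gets sent to the lowest-numbered state that keeps every Accept/Reject pair distinguishable — a pair clashes when both reach the same state with identical unread suffix — and to a fresh state only if none does.
a: 0a undefined. 0a->0: ok.
b: 0b undefined. 0b->0: no, aabb/a meet in 0. Open state 1: 0b->1.
ba: 1a undefined. 1a->0: no, aba/a meet in 0. 1a->1: ok.
bb: 1b undefined. 1b->0: no, aabb/a meet in 0. 1b->1: ok.
All examples now run through 2 states with every (state, symbol) defined. Accept strings end in {1}, Reject strings end in {0}; accept={1}.

states=2 start=0 accept={1} delta: 0a->0 0b->1 1a->1 1b->1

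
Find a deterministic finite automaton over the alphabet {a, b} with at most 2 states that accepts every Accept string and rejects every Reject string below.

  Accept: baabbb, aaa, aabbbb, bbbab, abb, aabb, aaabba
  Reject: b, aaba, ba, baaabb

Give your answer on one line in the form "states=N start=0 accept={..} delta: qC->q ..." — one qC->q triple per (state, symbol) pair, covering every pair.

states=2 start=0 accept={0} delta: 0a->0 0b->1 1a->1 1b->0

Grow the machine one transition at a time. Run the examples from 0; the earliest place one falls off (shortest prefix, ties alphabetical) gets sent to the lowest-numbered state that keeps every Accept/Reject pair distinguishable — a pair clashes when both reach the same state with identical unread suffix — and to a fresh state only if none does.
a: 0a undefined. 0a->0: ok.
b: 0b undefined. 0b->0: no, baabbb/b meet in 0. Open state 1: 0b->1.
ba: 1a undefined. 1a->0: no, aaa/aaba meet in 0. 1a->1: ok.
bb: 1b undefined. 1b->0: ok.
All examples now run through 2 states with every (state, symbol) defined. Accept strings end in {0}, Reject strings end in {1}; accept={0}.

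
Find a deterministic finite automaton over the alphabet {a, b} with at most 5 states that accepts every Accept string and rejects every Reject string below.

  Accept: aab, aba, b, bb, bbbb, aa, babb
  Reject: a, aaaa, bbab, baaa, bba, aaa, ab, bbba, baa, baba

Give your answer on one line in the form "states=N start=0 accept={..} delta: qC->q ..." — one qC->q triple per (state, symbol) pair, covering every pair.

states=4 start=0 accept={0,2} delta: 0a->1 0b->2 1a->2 1b->1 2a->3 2b->0 3a->3 3b->0

Grow the machine one transition at a time. Run the examples from 0; the earliest place one falls off (shortest prefix, ties alphabetical) gets sent to the lowest-numbered state that keeps every Accept/Reject pair distinguishable — a pair clashes when both reach the same state with identical unread suffix — and to a fresh state only if none does.
a: 0a undefined. 0a->0: no, aab/ab meet in 0 with "b" left. Open state 1: 0a->1.
b: 0b undefined. 0b->0: no, aba/baba meet in 1 with "ba" left. 0b->1: no, aba/bba meet in 1 with "ba" left. Open state 2: 0b->2.
aa: 1a undefined. 1a->0: no, aa/aaaa meet in 0. 1a->1: no, aab/ab meet in 1 with "b" left. 1a->2: ok.
ab: 1b undefined. 1b->0: no, aba/a meet in 1. 1b->1: ok.
ba: 2a undefined. 2a->0: no, aba/baaa meet in 2. 2a->1: no, aba/aaaa meet in 2. 2a->2: no, aba/aaaa meet in 2. Open state 3: 2a->3.
bb: 2b undefined. 2b->0: ok.
baa: 3a undefined. 3a->0: no, aab/aaaa meet in 0. 3a->1: no, aba/baaa meet in 2. 3a->2: no, aba/aaaa meet in 2. 3a->3: ok.
bab: 3b undefined. 3b->0: ok.
All examples now run through 4 states with every (state, symbol) defined. Accept strings end in {0,2}, Reject strings end in {1,3}; accept={0,2}.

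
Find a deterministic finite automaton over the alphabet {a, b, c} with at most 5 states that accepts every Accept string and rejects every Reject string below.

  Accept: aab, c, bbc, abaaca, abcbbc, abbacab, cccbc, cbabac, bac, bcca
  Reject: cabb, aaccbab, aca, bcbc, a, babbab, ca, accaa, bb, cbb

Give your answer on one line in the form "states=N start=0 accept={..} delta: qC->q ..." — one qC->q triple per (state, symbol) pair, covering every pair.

states=5 start=0 accept={1,4} delta: 0a->0 0b->1 0c->1 1a->2 1b->2 1c->2 2a->2 2b->3 2c->4 3a->2 3b->2 3c->0 4a->4 4b->4 4c->1

Grow the machine one transition at a time. Run the examples from 0; the earliest place one falls off (shortest prefix, ties alphabetical) gets sent to the lowest-numbered state that keeps every Accept/Reject pair distinguishable — a pair clashes when both reach the same state with identical unread suffix — and to a fresh state only if none does.
a: 0a undefined. 0a->0: ok.
b: 0b undefined. 0b->0: no, aab/a meet in 0. Open state 1: 0b->1.
c: 0c undefined. 0c->0: no, c/aca meet in 0. 0c->1: ok.
ba: 1a undefined. 1a->0: no, abaaca/aca meet in 0. 1a->1: no, aab/aca meet in 1. Open state 2: 1a->2.
bb: 1b undefined. 1b->0: no, aab/cbb meet in 1. 1b->1: no, aab/bb meet in 1. 1b->2: ok.
bc: 1c undefined. 1c->0: no, bcca/aca meet in 2. 1c->1: no, bbc/bcbc meet in 2 with "c" left. 1c->2: ok.
bab: 2b undefined. 2b->0: no, aab/cabb meet in 1. 2b->1: no, aab/aaccbab meet in 1. 2b->2: no, bbc/bcbc meet in 2 with "c" left. Open state 3: 2b->3.
bac: 2c undefined. 2c->0: no, bbc/a meet in 0. 2c->1: no, bcca/aca meet in 2. 2c->2: no, bbc/aca meet in 2. 2c->3: no, bbc/cbb meet in 3. Open state 4: 2c->4.
cba: 2a undefined. 2a->0: no, abaaca/aca meet in 2. 2a->1: no, abbacab/aca meet in 2. 2a->2: ok.
babb: 3b undefined. 3b->0: no, aab/babbab meet in 1. 3b->1: no, aab/cabb meet in 1. 3b->2: ok.
bcbc: 3c undefined. 3c->0: ok.
bcca: 4a undefined. 4a->0: no, abaaca/bcbc meet in 0. 4a->1: no, abbacab/cabb meet in 2. 4a->2: no, abaaca/cabb meet in 2. 4a->3: no, abaaca/babbab meet in 3. 4a->4: ok.
cccb: 4b undefined. 4b->0: no, abbacab/bcbc meet in 0. 4b->1: no, cccbc/cabb meet in 2. 4b->2: no, abbacab/cabb meet in 2. 4b->3: no, abbacab/babbab meet in 3. 4b->4: ok.
cbaba: 3a undefined. 3a->0: no, aab/aaccbab meet in 1. 3a->1: no, cbabac/cabb meet in 2. 3a->2: ok.
cccbc: 4c undefined. 4c->0: no, cccbc/bcbc meet in 0. 4c->1: ok.
All examples now run through 5 states with every (state, symbol) defined. Accept strings end in {1,4}, Reject strings end in {0,2,3}; accept={1,4}.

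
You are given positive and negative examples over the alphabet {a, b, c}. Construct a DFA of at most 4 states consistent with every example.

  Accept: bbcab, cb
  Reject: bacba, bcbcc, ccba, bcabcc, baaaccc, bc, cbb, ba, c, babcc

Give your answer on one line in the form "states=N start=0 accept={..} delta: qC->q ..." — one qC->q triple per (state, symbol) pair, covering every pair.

states=3 start=0 accept={2} delta: 0a->0 0b->0 0c->1 1a->1 1b->2 1c->0 2a->0 2b->0 2c->0

State merging on the prefix tree: take the shortest (then alphabetical) example prefix whose next move is undefined and point that move at state 0, else 1, else 2, ...; a target is out if some Accept/Reject pair would then sit in one state with the same input left (inseparable). If every existing state is out, open a new one.
b: 0b undefined. 0b->0: ok.
c: 0c undefined. 0c->0: no, cb/bcbcc meet in 0. Open state 1: 0c->1.
ba: 0a undefined. 0a->0: ok.
cb: 1b undefined. 1b->0: no, cb/bacba meet in 0. 1b->1: no, cb/bc meet in 1. Open state 2: 1b->2.
cc: 1c undefined. 1c->0: ok.
bca: 1a undefined. 1a->0: no, bbcab/ccba meet in 0. 1a->1: ok.
cbb: 2b undefined. 2b->0: ok.
bcbc: 2c undefined. 2c->0: ok.
bacba: 2a undefined. 2a->0: ok.
All examples now run through 3 states with every (state, symbol) defined. Accept strings end in {2}, Reject strings end in {0,1}; accept={2}.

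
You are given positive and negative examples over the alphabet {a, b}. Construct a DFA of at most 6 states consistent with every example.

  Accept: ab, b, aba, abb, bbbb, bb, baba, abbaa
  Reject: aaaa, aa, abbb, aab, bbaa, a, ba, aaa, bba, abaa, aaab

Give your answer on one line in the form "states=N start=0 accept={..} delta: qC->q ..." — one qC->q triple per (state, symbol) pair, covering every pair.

Fold the examples into a partial DFA from state 0: repeatedly fix the first undefined (state, symbol) met by the shortest-then-alphabetical prefix, trying targets in increasing order and rejecting any under which an Accept and a Reject string meet in one state with the same remainder; add a state when all current targets are rejected. Accepting states are where Accept strings end.
a: 0a undefined. 0a->0: no, ab/aab meet in 0 with "b" left. Open state 1: 0a->1.
b: 0b undefined. 0b->0: ok.
aa: 1a undefined. 1a->0: no, ab/aaab meet in 1 with "b" left. 1a->1: no, ab/aab meet in 1 with "b" left. Open state 2: 1a->2.
ab: 1b undefined. 1b->0: no, ab/abbb meet in 0. 1b->1: no, ab/abbb meet in 1. 1b->2: no, ab/aa meet in 2. Open state 3: 1b->3.
aaa: 2a undefined. 2a->0: no, b/aaa meet in 0. 2a->1: no, ab/aaab meet in 3. 2a->2: ok.
aab: 2b undefined. 2b->0: no, b/aab meet in 0. 2b->1: ok.
aba: 3a undefined. 3a->0: ok.
abb: 3b undefined. 3b->0: no, b/abbb meet in 0. 3b->1: no, ab/abbb meet in 3. 3b->2: no, abb/aaaa meet in 2. 3b->3: no, ab/abbb meet in 3. Open state 4: 3b->4.
abba: 4a undefined. 4a->0: no, abbaa/aab meet in 1. 4a->1: no, abbaa/aaaa meet in 2. 4a->2: no, abbaa/aaaa meet in 2. 4a->3: ok.
abbb: 4b undefined. 4b->0: no, b/abbb meet in 0. 4b->1: ok.
All examples now run through 5 states with every (state, symbol) defined. Accept strings end in {0,3,4}, Reject strings end in {1,2}; accept={0,3,4}.

states=5 start=0 accept={0,3,4} delta: 0a->1 0b->0 1a->2 1b->3 2a->2 2b->1 3a->0 3b->4 4a->3 4b->1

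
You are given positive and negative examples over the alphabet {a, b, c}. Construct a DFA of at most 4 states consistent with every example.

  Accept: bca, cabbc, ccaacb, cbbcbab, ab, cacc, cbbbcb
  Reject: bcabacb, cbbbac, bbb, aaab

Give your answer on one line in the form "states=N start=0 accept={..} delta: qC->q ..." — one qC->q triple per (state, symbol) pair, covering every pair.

Fold the examples into a partial DFA from state 0: repeatedly fix the first undefined (state, symbol) met by the shortest-then-alphabetical prefix, trying targets in increasing order and rejecting any under which an Accept and a Reject string meet in one state with the same remainder; add a state when all current targets are rejected. Accepting states are where Accept strings end.
a: 0a undefined. 0a->0: no, ab/aaab meet in 0 with "b" left. Open state 1: 0a->1.
b: 0b undefined. 0b->0: ok.
c: 0c undefined. 0c->0: no, cbbbcb/bbb meet in 0. 0c->1: ok.
aa: 1a undefined. 1a->0: no, bca/bbb meet in 0. 1a->1: no, ab/aaab meet in 1 with "b" left. Open state 2: 1a->2.
ab: 1b undefined. 1b->0: no, cbbcbab/bbb meet in 0. 1b->1: ok.
cc: 1c undefined. 1c->0: no, cbbbcb/bbb meet in 0. 1c->1: ok.
aaa: 2a undefined. 2a->0: ok.
cab: 2b undefined. 2b->0: no, cabbc/bcabacb meet in 1. 2b->1: ok.
cac: 2c undefined. 2c->0: ok.
All examples now run through 3 states with every (state, symbol) defined. Accept strings end in {1,2}, Reject strings end in {0}; accept={1,2}.

states=3 start=0 accept={1,2} delta: 0a->1 0b->0 0c->1 1a->2 1b->1 1c->1 2a->0 2b->1 2c->0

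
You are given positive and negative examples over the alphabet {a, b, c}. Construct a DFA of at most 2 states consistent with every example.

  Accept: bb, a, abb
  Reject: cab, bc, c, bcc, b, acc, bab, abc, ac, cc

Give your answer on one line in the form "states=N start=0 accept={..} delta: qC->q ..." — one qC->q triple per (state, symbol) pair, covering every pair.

states=2 start=0 accept={0} delta: 0a->0 0b->1 0c->1 1a->0 1b->0 1c->1

State merging on the prefix tree: take the shortest (then alphabetical) example prefix whose next move is undefined and point that move at state 0, else 1, else 2, ...; a target is out if some Accept/Reject pair would then sit in one state with the same input left (inseparable). If every existing state is out, open a new one.
a: 0a undefined. 0a->0: ok.
b: 0b undefined. 0b->0: no, bb/b meet in 0. Open state 1: 0b->1.
c: 0c undefined. 0c->0: no, a/c meet in 0. 0c->1: ok.
ba: 1a undefined. 1a->0: ok.
bb: 1b undefined. 1b->0: ok.
bc: 1c undefined. 1c->0: no, bb/bc meet in 0. 1c->1: ok.
All examples now run through 2 states with every (state, symbol) defined. Accept strings end in {0}, Reject strings end in {1}; accept={0}.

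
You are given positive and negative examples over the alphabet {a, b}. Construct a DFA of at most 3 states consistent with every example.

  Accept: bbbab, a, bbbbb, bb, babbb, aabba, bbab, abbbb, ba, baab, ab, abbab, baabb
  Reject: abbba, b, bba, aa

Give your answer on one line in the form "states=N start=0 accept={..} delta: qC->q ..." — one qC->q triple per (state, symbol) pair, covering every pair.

states=3 start=0 accept={0,1} delta: 0a->1 0b->2 1a->2 1b->0 2a->1 2b->1

State merging on the prefix tree: take the shortest (then alphabetical) example prefix whose next move is undefined and point that move at state 0, else 1, else 2, ...; a target is out if some Accept/Reject pair would then sit in one state with the same input left (inseparable). If every existing state is out, open a new one.
a: 0a undefined. 0a->0: no, a/aa meet in 0. Open state 1: 0a->1.
b: 0b undefined. 0b->0: no, a/bba meet in 1. 0b->1: no, a/b meet in 1. Open state 2: 0b->2.
aa: 1a undefined. 1a->0: no, aabba/bba meet in 2 with "ba" left. 1a->1: no, a/aa meet in 1. 1a->2: ok.
ab: 1b undefined. 1b->0: ok.
ba: 2a undefined. 2a->0: no, abbab/b meet in 2. 2a->1: ok.
bb: 2b undefined. 2b->0: no, a/abbba meet in 1. 2b->1: ok.
All examples now run through 3 states with every (state, symbol) defined. Accept strings end in {0,1}, Reject strings end in {2}; accept={0,1}.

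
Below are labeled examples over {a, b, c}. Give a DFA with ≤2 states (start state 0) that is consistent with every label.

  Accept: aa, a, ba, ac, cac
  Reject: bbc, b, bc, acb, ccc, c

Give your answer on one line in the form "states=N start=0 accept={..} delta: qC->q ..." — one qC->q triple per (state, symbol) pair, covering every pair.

Fold the examples into a partial DFA from state 0: repeatedly fix the first undefined (state, symbol) met by the shortest-then-alphabetical prefix, trying targets in increasing order and rejecting any under which an Accept and a Reject string meet in one state with the same remainder; add a state when all current targets are rejected. Accepting states are where Accept strings end.
a: 0a undefined. 0a->0: no, ac/c meet in 0 with "c" left. Open state 1: 0a->1.
b: 0b undefined. 0b->0: ok.
c: 0c undefined. 0c->0: ok.
aa: 1a undefined. 1a->0: no, aa/bbc meet in 0. 1a->1: ok.
ac: 1c undefined. 1c->0: no, ac/bbc meet in 0. 1c->1: ok.
acb: 1b undefined. 1b->0: ok.
All examples now run through 2 states with every (state, symbol) defined. Accept strings end in {1}, Reject strings end in {0}; accept={1}.

states=2 start=0 accept={1} delta: 0a->1 0b->0 0c->0 1a->1 1b->0 1c->1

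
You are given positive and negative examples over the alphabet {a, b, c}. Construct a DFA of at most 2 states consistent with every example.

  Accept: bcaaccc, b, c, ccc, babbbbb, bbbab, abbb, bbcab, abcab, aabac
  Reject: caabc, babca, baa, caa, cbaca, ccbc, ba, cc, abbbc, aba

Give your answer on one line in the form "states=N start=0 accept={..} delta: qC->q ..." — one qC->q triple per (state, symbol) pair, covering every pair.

states=2 start=0 accept={1} delta: 0a->0 0b->1 0c->1 1a->0 1b->0 1c->0

State merging on the prefix tree: take the shortest (then alphabetical) example prefix whose next move is undefined and point that move at state 0, else 1, else 2, ...; a target is out if some Accept/Reject pair would then sit in one state with the same input left (inseparable). If every existing state is out, open a new one.
a: 0a undefined. 0a->0: ok.
b: 0b undefined. 0b->0: no, b/baa meet in 0. Open state 1: 0b->1.
c: 0c undefined. 0c->0: no, c/caa meet in 0. 0c->1: ok.
ba: 1a undefined. 1a->0: ok.
bb: 1b undefined. 1b->0: ok.
bc: 1c undefined. 1c->0: ok.
All examples now run through 2 states with every (state, symbol) defined. Accept strings end in {1}, Reject strings end in {0}; accept={1}.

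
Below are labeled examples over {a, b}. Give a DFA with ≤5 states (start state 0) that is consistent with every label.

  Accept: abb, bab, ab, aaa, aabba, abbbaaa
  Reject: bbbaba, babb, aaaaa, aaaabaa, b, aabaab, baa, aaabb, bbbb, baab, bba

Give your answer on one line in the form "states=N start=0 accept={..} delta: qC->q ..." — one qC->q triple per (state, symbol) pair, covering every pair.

states=5 start=0 accept={3,4} delta: 0a->1 0b->2 1a->2 1b->3 2a->3 2b->0 3a->0 3b->4 4a->0 4b->0

Fold the examples into a partial DFA from state 0: repeatedly fix the first undefined (state, symbol) met by the shortest-then-alphabetical prefix, trying targets in increasing order and rejecting any under which an Accept and a Reject string meet in one state with the same remainder; add a state when all current targets are rejected. Accepting states are where Accept strings end.
a: 0a undefined. 0a->0: no, abb/aaabb meet in 0 with "bb" left. Open state 1: 0a->1.
b: 0b undefined. 0b->0: no, abb/babb meet in 1 with "bb" left. 0b->1: no, aaa/baa meet in 1 with "aa" left. Open state 2: 0b->2.
aa: 1a undefined. 1a->0: no, abb/aaabb meet in 1 with "bb" left. 1a->1: no, abb/aaabb meet in 1 with "bb" left. 1a->2: ok.
ab: 1b undefined. 1b->0: no, abb/b meet in 2. 1b->1: no, abbbaaa/baa meet in 2 with "aa" left. 1b->2: no, ab/b meet in 2. Open state 3: 1b->3.
ba: 2a undefined. 2a->0: no, bab/aaaaa meet in 2. 2a->1: no, abb/babb meet in 3 with "b" left. 2a->2: no, bab/baab meet in 2 with "b" left. 2a->3: ok.
bb: 2b undefined. 2b->0: ok.
abb: 3b undefined. 3b->0: no, abb/aabaab meet in 0. 3b->1: no, abb/bba meet in 1. 3b->2: no, abb/b meet in 2. 3b->3: no, abb/babb meet in 3. Open state 4: 3b->4.
baa: 3a undefined. 3a->0: ok.
abbb: 4b undefined. 4b->0: ok.
bbbaba: 4a undefined. 4a->0: ok.
All examples now run through 5 states with every (state, symbol) defined. Accept strings end in {3,4}, Reject strings end in {0,1,2}; accept={3,4}.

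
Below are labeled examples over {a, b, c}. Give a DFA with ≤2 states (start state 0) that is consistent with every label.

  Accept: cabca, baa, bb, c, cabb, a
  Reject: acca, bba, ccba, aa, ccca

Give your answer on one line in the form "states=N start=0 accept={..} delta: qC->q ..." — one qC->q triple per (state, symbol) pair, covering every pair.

states=2 start=0 accept={1} delta: 0a->1 0b->1 0c->1 1a->0 1b->1 1c->0

Grow the machine one transition at a time. Run the examples from 0; the earliest place one falls off (shortest prefix, ties alphabetical) gets sent to the lowest-numbered state that keeps every Accept/Reject pair distinguishable — a pair clashes when both reach the same state with identical unread suffix — and to a fresh state only if none does.
a: 0a undefined. 0a->0: no, a/aa meet in 0. Open state 1: 0a->1.
b: 0b undefined. 0b->0: no, baa/aa meet in 1 with "a" left. 0b->1: ok.
c: 0c undefined. 0c->0: no, a/ccca meet in 1. 0c->1: ok.
aa: 1a undefined. 1a->0: ok.
ac: 1c undefined. 1c->0: ok.
bb: 1b undefined. 1b->0: no, cabca/bba meet in 1. 1b->1: ok.
All examples now run through 2 states with every (state, symbol) defined. Accept strings end in {1}, Reject strings end in {0}; accept={1}.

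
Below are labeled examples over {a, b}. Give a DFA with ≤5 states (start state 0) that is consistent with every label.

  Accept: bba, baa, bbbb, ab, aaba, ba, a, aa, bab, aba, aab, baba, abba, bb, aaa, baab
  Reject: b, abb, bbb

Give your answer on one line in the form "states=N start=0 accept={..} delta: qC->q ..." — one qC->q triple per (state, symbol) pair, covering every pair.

Fold the examples into a partial DFA from state 0: repeatedly fix the first undefined (state, symbol) met by the shortest-then-alphabetical prefix, trying targets in increasing order and rejecting any under which an Accept and a Reject string meet in one state with the same remainder; add a state when all current targets are rejected. Accepting states are where Accept strings end.
a: 0a undefined. 0a->0: no, ab/b meet in 0 with "b" left. Open state 1: 0a->1.
b: 0b undefined. 0b->0: no, bbbb/b meet in 0. 0b->1: no, a/b meet in 1. Open state 2: 0b->2.
aa: 1a undefined. 1a->0: no, aab/b meet in 2. 1a->1: ok.
ab: 1b undefined. 1b->0: ok.
ba: 2a undefined. 2a->0: no, bab/b meet in 2. 2a->1: ok.
bb: 2b undefined. 2b->0: ok.
All examples now run through 3 states with every (state, symbol) defined. Accept strings end in {0,1}, Reject strings end in {2}; accept={0,1}.

states=3 start=0 accept={0,1} delta: 0a->1 0b->2 1a->1 1b->0 2a->1 2b->0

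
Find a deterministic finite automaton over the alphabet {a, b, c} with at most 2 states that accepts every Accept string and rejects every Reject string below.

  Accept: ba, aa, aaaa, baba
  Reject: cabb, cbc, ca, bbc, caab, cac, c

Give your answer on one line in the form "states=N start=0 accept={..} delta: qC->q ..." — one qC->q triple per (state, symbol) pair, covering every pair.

states=2 start=0 accept={0} delta: 0a->0 0b->0 0c->1 1a->1 1b->1 1c->1

State merging on the prefix tree: take the shortest (then alphabetical) example prefix whose next move is undefined and point that move at state 0, else 1, else 2, ...; a target is out if some Accept/Reject pair would then sit in one state with the same input left (inseparable). If every existing state is out, open a new one.
a: 0a undefined. 0a->0: ok.
b: 0b undefined. 0b->0: ok.
c: 0c undefined. 0c->0: no, ba/cabb meet in 0. Open state 1: 0c->1.
ca: 1a undefined. 1a->0: no, ba/cabb meet in 0. 1a->1: ok.
cb: 1b undefined. 1b->0: no, ba/cabb meet in 0. 1b->1: ok.
cac: 1c undefined. 1c->0: no, ba/cbc meet in 0. 1c->1: ok.
All examples now run through 2 states with every (state, symbol) defined. Accept strings end in {0}, Reject strings end in {1}; accept={0}.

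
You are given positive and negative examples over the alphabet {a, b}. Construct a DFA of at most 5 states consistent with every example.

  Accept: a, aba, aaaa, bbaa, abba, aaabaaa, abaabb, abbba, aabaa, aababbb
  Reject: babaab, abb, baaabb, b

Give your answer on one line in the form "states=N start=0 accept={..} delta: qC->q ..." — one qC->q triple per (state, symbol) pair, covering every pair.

states=4 start=0 accept={0,2,3} delta: 0a->0 0b->1 1a->2 1b->1 2a->3 2b->2 3a->0 3b->2

Grow the machine one transition at a time. Run the examples from 0; the earliest place one falls off (shortest prefix, ties alphabetical) gets sent to the lowest-numbered state that keeps every Accept/Reject pair distinguishable — a pair clashes when both reach the same state with identical unread suffix — and to a fresh state only if none does.
a: 0a undefined. 0a->0: ok.
b: 0b undefined. 0b->0: no, a/babaab meet in 0. Open state 1: 0b->1.
ba: 1a undefined. 1a->0: no, abaabb/abb meet in 1 with "b" left. 1a->1: no, aba/b meet in 1. Open state 2: 1a->2.
bb: 1b undefined. 1b->0: no, a/abb meet in 0. 1b->1: ok.
baa: 2a undefined. 2a->0: no, abaabb/abb meet in 1. 2a->1: no, bbaa/abb meet in 1. 2a->2: no, abaabb/baaabb meet in 2 with "bb" left. Open state 3: 2a->3.
bab: 2b undefined. 2b->0: no, aababbb/babaab meet in 1. 2b->1: no, aababbb/abb meet in 1. 2b->2: ok.
baaa: 3a undefined. 3a->0: ok.
abaab: 3b undefined. 3b->0: no, abaabb/babaab meet in 1. 3b->1: no, abaabb/babaab meet in 1. 3b->2: ok.
All examples now run through 4 states with every (state, symbol) defined. Accept strings end in {0,2,3}, Reject strings end in {1}; accept={0,2,3}.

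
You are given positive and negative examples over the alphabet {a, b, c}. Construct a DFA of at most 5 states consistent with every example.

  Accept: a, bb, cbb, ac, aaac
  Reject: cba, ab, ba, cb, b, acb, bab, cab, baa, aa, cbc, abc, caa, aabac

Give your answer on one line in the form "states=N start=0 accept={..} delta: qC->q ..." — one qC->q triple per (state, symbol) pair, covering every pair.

Grow the machine one transition at a time. Run the examples from 0; the earliest place one falls off (shortest prefix, ties alphabetical) gets sent to the lowest-numbered state that keeps every Accept/Reject pair distinguishable — a pair clashes when both reach the same state with identical unread suffix — and to a fresh state only if none does.
a: 0a undefined. 0a->0: no, a/aa meet in 0. Open state 1: 0a->1.
b: 0b undefined. 0b->0: no, a/ba meet in 1. 0b->1: no, a/b meet in 1. Open state 2: 0b->2.
c: 0c undefined. 0c->0: ok.
aa: 1a undefined. 1a->0: ok.
ab: 1b undefined. 1b->0: ok.
ac: 1c undefined. 1c->0: no, ac/ab meet in 0. 1c->1: ok.
ba: 2a undefined. 2a->0: no, a/baa meet in 1. 2a->1: no, a/cba meet in 1. 2a->2: no, bb/bab meet in 2 with "b" left. Open state 3: 2a->3.
bb: 2b undefined. 2b->0: no, bb/ab meet in 0. 2b->1: ok.
baa: 3a undefined. 3a->0: ok.
bab: 3b undefined. 3b->0: ok.
cbc: 2c undefined. 2c->0: ok.
aabac: 3c undefined. 3c->0: ok.
All examples now run through 4 states with every (state, symbol) defined. Accept strings end in {1}, Reject strings end in {0,2,3}; accept={1}.

states=4 start=0 accept={1} delta: 0a->1 0b->2 0c->0 1a->0 1b->0 1c->1 2a->3 2b->1 2c->0 3a->0 3b->0 3c->0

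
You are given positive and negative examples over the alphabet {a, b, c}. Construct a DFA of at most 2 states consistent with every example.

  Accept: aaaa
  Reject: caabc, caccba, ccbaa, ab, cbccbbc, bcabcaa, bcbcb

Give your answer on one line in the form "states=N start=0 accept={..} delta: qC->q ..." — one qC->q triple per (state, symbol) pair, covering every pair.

states=2 start=0 accept={0} delta: 0a->0 0b->1 0c->0 1a->1 1b->1 1c->1

Fold the examples into a partial DFA from state 0: repeatedly fix the first undefined (state, symbol) met by the shortest-then-alphabetical prefix, trying targets in increasing order and rejecting any under which an Accept and a Reject string meet in one state with the same remainder; add a state when all current targets are rejected. Accepting states are where Accept strings end.
a: 0a undefined. 0a->0: ok.
b: 0b undefined. 0b->0: no, aaaa/ab meet in 0. Open state 1: 0b->1.
c: 0c undefined. 0c->0: ok.
bc: 1c undefined. 1c->0: no, aaaa/caabc meet in 0. 1c->1: ok.
bca: 1a undefined. 1a->0: no, aaaa/caccba meet in 0. 1a->1: ok.
bcb: 1b undefined. 1b->0: no, aaaa/bcabcaa meet in 0. 1b->1: ok.
All examples now run through 2 states with every (state, symbol) defined. Accept strings end in {0}, Reject strings end in {1}; accept={0}.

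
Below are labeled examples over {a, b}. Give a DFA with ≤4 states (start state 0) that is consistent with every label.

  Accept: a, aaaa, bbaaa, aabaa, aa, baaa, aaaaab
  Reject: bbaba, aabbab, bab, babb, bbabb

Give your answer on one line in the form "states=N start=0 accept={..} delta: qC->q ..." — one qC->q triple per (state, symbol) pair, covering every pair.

Grow the machine one transition at a time. Run the examples from 0; the earliest place one falls off (shortest prefix, ties alphabetical) gets sent to the lowest-numbered state that keeps every Accept/Reject pair distinguishable — a pair clashes when both reach the same state with identical unread suffix — and to a fresh state only if none does.
a: 0a undefined. 0a->0: ok.
b: 0b undefined. 0b->0: no, a/bbaba meet in 0. Open state 1: 0b->1.
ba: 1a undefined. 1a->0: no, aaaaab/bab meet in 1. 1a->1: ok.
bb: 1b undefined. 1b->0: no, a/bab meet in 0. 1b->1: no, bbaaa/bbaba meet in 1. Open state 2: 1b->2.
bba: 2a undefined. 2a->0: no, aabaa/bbaba meet in 1. 2a->1: no, bbaaa/bbaba meet in 1. 2a->2: no, bbaaa/bab meet in 2. Open state 3: 2a->3.
babb: 2b undefined. 2b->0: no, a/babb meet in 0. 2b->1: no, aabaa/babb meet in 1. 2b->2: ok.
bbaa: 3a undefined. 3a->0: ok.
bbab: 3b undefined. 3b->0: no, a/bbaba meet in 0. 3b->1: no, aabaa/bbaba meet in 1. 3b->2: ok.
All examples now run through 4 states with every (state, symbol) defined. Accept strings end in {0,1}, Reject strings end in {2,3}; accept={0,1}.

states=4 start=0 accept={0,1} delta: 0a->0 0b->1 1a->1 1b->2 2a->3 2b->2 3a->0 3b->2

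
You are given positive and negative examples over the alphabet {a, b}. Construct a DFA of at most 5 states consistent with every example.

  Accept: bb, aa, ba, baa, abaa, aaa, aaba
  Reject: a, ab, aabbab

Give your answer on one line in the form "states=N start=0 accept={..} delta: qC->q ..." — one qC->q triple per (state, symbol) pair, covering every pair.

states=4 start=0 accept={2,3} delta: 0a->1 0b->2 1a->2 1b->0 2a->2 2b->3 3a->2 3b->0

Fold the examples into a partial DFA from state 0: repeatedly fix the first undefined (state, symbol) met by the shortest-then-alphabetical prefix, trying targets in increasing order and rejecting any under which an Accept and a Reject string meet in one state with the same remainder; add a state when all current targets are rejected. Accepting states are where Accept strings end.
a: 0a undefined. 0a->0: no, aa/a meet in 0. Open state 1: 0a->1.
b: 0b undefined. 0b->0: no, ba/a meet in 1. 0b->1: no, bb/ab meet in 1 with "b" left. Open state 2: 0b->2.
aa: 1a undefined. 1a->0: no, aaa/a meet in 1. 1a->1: no, aa/a meet in 1. 1a->2: ok.
ab: 1b undefined. 1b->0: ok.
ba: 2a undefined. 2a->0: no, ba/ab meet in 0. 2a->1: no, ba/a meet in 1. 2a->2: ok.
bb: 2b undefined. 2b->0: no, bb/ab meet in 0. 2b->1: no, bb/a meet in 1. 2b->2: no, bb/aabbab meet in 2. Open state 3: 2b->3.
aaba: 3a undefined. 3a->0: no, aaba/ab meet in 0. 3a->1: no, aaba/a meet in 1. 3a->2: ok.
aabb: 3b undefined. 3b->0: ok.
All examples now run through 4 states with every (state, symbol) defined. Accept strings end in {2,3}, Reject strings end in {0,1}; accept={2,3}.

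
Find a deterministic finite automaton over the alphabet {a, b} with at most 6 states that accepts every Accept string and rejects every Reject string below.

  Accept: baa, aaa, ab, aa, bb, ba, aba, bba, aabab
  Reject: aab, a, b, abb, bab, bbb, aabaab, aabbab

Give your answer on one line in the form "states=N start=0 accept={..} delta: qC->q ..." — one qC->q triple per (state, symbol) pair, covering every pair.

states=4 start=0 accept={0,2} delta: 0a->1 0b->1 1a->2 1b->2 2a->0 2b->3 3a->1 3b->1

Fold the examples into a partial DFA from state 0: repeatedly fix the first undefined (state, symbol) met by the shortest-then-alphabetical prefix, trying targets in increasing order and rejecting any under which an Accept and a Reject string meet in one state with the same remainder; add a state when all current targets are rejected. Accepting states are where Accept strings end.
a: 0a undefined. 0a->0: no, aaa/a meet in 0. Open state 1: 0a->1.
b: 0b undefined. 0b->0: no, ab/bab meet in 1 with "b" left. 0b->1: ok.
aa: 1a undefined. 1a->0: no, baa/aab meet in 1. 1a->1: no, baa/a meet in 1. Open state 2: 1a->2.
ab: 1b undefined. 1b->0: no, aba/a meet in 1. 1b->1: no, ab/a meet in 1. 1b->2: ok.
aaa: 2a undefined. 2a->0: ok.
aab: 2b undefined. 2b->0: no, baa/aab meet in 0. 2b->1: no, aabab/aab meet in 1. 2b->2: no, ab/aab meet in 2. Open state 3: 2b->3.
aaba: 3a undefined. 3a->0: no, ab/aabaab meet in 2. 3a->1: ok.
aabb: 3b undefined. 3b->0: no, ab/aabbab meet in 2. 3b->1: ok.
All examples now run through 4 states with every (state, symbol) defined. Accept strings end in {0,2}, Reject strings end in {1,3}; accept={0,2}.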